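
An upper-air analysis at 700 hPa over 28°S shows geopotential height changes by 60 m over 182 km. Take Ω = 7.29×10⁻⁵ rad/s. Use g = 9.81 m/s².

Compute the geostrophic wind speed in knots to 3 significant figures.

Coriolis parameter at 28°S:
f = 2Ω sin φ = 2 × 7.29×10⁻⁵ × sin 28° = 6.84×10⁻⁵ s⁻¹
Height gradient: |∂Z/∂n| = 60 m / 182000 m = 3.30×10⁻⁴
On a pressure surface, geostrophic balance gives V_g = (g/f)|∂Z/∂n|:
V_g = 9.81 × 3.30×10⁻⁴ / 6.84×10⁻⁵ = 47.2 m/s
Converting: 47.2 m/s × 1.944 = 91.8 knots

91.8 knots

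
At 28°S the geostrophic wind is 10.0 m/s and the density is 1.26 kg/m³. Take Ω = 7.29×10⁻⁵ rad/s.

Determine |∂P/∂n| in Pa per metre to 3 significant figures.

8.62×10⁻⁴ Pa/m

Coriolis parameter at 28°S:
f = 2Ω sin φ = 2 × 7.29×10⁻⁵ × sin 28° = 6.84×10⁻⁵ s⁻¹
Geostrophic balance rearranged: |∂P/∂n| = f ρ V_g
|∂P/∂n| = 6.84×10⁻⁵ × 1.26 × 10.0 = 8.62×10⁻⁴ Pa/m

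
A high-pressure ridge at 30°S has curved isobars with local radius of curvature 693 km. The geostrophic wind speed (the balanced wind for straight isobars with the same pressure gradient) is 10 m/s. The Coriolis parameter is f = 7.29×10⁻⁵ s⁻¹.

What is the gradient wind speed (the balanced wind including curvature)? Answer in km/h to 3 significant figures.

49.4 km/h

Around a high, pressure-gradient force acts outward with centrifugal, so Coriolis balances both:
fV = (1/ρ)|∂P/∂n| + V²/R  →  V² − fR·V + fR·V_g = 0
With fR = 7.29×10⁻⁵ × 693×10³ m = 50.5 m/s:
V = [fR − √((fR)² − 4 fR V_g)]/2 = [50.5 − √(50.5² − 4×50.5×10)]/2 = 13.7 m/s
Supergeostrophic (V > V_g = 10 m/s), as expected around a high.
Converting: 13.7 m/s × 3.6 = 49.4 km/h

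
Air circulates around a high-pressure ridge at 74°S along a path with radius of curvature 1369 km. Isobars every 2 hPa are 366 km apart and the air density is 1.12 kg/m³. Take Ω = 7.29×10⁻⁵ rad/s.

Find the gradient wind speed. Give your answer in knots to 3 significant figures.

6.89 knots

Coriolis parameter at 74°S:
f = 2Ω sin φ = 2 × 7.29×10⁻⁵ × sin 74° = 1.40×10⁻⁴ s⁻¹
Pressure gradient: |∂P/∂n| = 200 Pa / 366000 m = 5.46×10⁻⁴ Pa/m
Geostrophic speed: V_g = |∂P/∂n|/(fρ) = 5.46×10⁻⁴/(1.40×10⁻⁴ × 1.12) = 3.48 m/s
Around a high, pressure-gradient force acts outward with centrifugal, so Coriolis balances both:
fV = (1/ρ)|∂P/∂n| + V²/R  →  V² − fR·V + fR·V_g = 0
With fR = 1.40×10⁻⁴ × 1369×10³ m = 192 m/s:
V = [fR − √((fR)² − 4 fR V_g)]/2 = [192 − √(192² − 4×192×3.48)]/2 = 3.55 m/s
Supergeostrophic (V > V_g = 3.48 m/s), as expected around a high.
Converting: 3.55 m/s × 1.944 = 6.89 knots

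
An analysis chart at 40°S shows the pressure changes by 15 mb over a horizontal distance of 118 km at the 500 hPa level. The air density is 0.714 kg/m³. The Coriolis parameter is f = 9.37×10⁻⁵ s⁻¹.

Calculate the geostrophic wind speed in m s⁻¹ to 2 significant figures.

Pressure gradient: |∂P/∂n| = 1500 Pa / 118000 m = 1.27×10⁻² Pa/m
Geostrophic balance (pressure-gradient force = Coriolis force):
V_g = (1/(fρ)) |∂P/∂n| = 1.27×10⁻² / (9.37×10⁻⁵ × 0.714) = 190 m/s

190 m s⁻¹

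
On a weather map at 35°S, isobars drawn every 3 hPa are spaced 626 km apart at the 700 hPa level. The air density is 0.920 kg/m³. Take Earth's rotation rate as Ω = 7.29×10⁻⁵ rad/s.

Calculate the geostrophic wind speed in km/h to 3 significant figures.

Coriolis parameter at 35°S:
f = 2Ω sin φ = 2 × 7.29×10⁻⁵ × sin 35° = 8.36×10⁻⁵ s⁻¹
Pressure gradient: |∂P/∂n| = 300 Pa / 626000 m = 4.79×10⁻⁴ Pa/m
Geostrophic balance (pressure-gradient force = Coriolis force):
V_g = (1/(fρ)) |∂P/∂n| = 4.79×10⁻⁴ / (8.36×10⁻⁵ × 0.920) = 6.23 m/s
Converting: 6.23 m/s × 3.6 = 22.4 km/h

22.4 km/h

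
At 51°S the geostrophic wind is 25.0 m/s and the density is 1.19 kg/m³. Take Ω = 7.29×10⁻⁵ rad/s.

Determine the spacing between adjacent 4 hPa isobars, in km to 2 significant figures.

120 km

Coriolis parameter at 51°S:
f = 2Ω sin φ = 2 × 7.29×10⁻⁵ × sin 51° = 1.13×10⁻⁴ s⁻¹
Geostrophic balance rearranged: |∂P/∂n| = f ρ V_g
|∂P/∂n| = 1.13×10⁻⁴ × 1.19 × 25.0 = 3.37×10⁻³ Pa/m
Isobar spacing: Δn = ΔP/|∂P/∂n| = 400 Pa / 3.37×10⁻³ Pa/m = 118662 m ≈ 120 km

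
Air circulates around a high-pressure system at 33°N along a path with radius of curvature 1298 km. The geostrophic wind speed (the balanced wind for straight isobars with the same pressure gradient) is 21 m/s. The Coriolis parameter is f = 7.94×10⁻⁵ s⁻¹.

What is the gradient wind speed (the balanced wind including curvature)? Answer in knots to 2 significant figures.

57 knots

Around a high, pressure-gradient force acts outward with centrifugal, so Coriolis balances both:
fV = (1/ρ)|∂P/∂n| + V²/R  →  V² − fR·V + fR·V_g = 0
With fR = 7.94×10⁻⁵ × 1298×10³ m = 103 m/s:
V = [fR − √((fR)² − 4 fR V_g)]/2 = [103 − √(103² − 4×103×21)]/2 = 29.4 m/s
Supergeostrophic (V > V_g = 21 m/s), as expected around a high.
Converting: 29.4 m/s × 1.944 = 57 knots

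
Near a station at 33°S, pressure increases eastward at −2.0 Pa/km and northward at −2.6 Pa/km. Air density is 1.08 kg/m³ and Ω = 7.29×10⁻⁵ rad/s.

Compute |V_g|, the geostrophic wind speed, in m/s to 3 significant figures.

Coriolis parameter at 33°S:
f = 2Ω sin φ = 2 × 7.29×10⁻⁵ × sin 33° = 7.94×10⁻⁵ s⁻¹
In the Southern Hemisphere f is negative: f = −7.94×10⁻⁵ s⁻¹.
Component geostrophic relations (x east, y north):
u_g = −(1/(fρ)) ∂P/∂y,  v_g = (1/(fρ)) ∂P/∂x
u_g = −(−2.6×10⁻³)/(−7.94×10⁻⁵ × 1.08) = −30.3 m/s;  v_g = (−2.0×10⁻³)/(−7.94×10⁻⁵ × 1.08) = 23.3 m/s
|V_g| = √(u_g² + v_g²) = 38.2 m/s

38.2 m/s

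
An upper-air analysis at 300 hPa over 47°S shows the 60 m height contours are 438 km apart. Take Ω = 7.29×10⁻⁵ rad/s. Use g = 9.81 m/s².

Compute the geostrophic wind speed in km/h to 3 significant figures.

45.4 km/h

Coriolis parameter at 47°S:
f = 2Ω sin φ = 2 × 7.29×10⁻⁵ × sin 47° = 1.07×10⁻⁴ s⁻¹
Height gradient: |∂Z/∂n| = 60 m / 438000 m = 1.37×10⁻⁴
On a pressure surface, geostrophic balance gives V_g = (g/f)|∂Z/∂n|:
V_g = 9.81 × 1.37×10⁻⁴ / 1.07×10⁻⁴ = 12.6 m/s
Converting: 12.6 m/s × 3.6 = 45.4 km/h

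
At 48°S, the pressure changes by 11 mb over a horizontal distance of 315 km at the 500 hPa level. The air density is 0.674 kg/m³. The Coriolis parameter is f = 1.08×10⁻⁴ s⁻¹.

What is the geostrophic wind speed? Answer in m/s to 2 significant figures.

48 m/s

Pressure gradient: |∂P/∂n| = 1100 Pa / 315000 m = 3.49×10⁻³ Pa/m
Geostrophic balance (pressure-gradient force = Coriolis force):
V_g = (1/(fρ)) |∂P/∂n| = 3.49×10⁻³ / (1.08×10⁻⁴ × 0.674) = 48.0 m/s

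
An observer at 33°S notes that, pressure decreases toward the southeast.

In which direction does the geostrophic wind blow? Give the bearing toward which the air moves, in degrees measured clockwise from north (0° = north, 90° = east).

045°

The pressure-gradient force points toward the southeast (bearing 135°).
Geostrophic balance: in the Southern Hemisphere the Coriolis force deflects motion to the left, so the geostrophic wind blows 90° to the left of the pressure-gradient force (low pressure on the right).
Rotating 135° by 90° counterclockwise gives 045° — the wind blows toward the northeast.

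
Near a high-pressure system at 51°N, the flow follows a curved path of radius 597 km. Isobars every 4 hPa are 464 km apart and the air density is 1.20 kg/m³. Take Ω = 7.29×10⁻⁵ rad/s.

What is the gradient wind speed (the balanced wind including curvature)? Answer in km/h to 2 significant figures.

25 km/h

Coriolis parameter at 51°N:
f = 2Ω sin φ = 2 × 7.29×10⁻⁵ × sin 51° = 1.13×10⁻⁴ s⁻¹
Pressure gradient: |∂P/∂n| = 400 Pa / 464000 m = 8.62×10⁻⁴ Pa/m
Geostrophic speed: V_g = |∂P/∂n|/(fρ) = 8.62×10⁻⁴/(1.13×10⁻⁴ × 1.20) = 6.34 m/s
Around a high, pressure-gradient force acts outward with centrifugal, so Coriolis balances both:
fV = (1/ρ)|∂P/∂n| + V²/R  →  V² − fR·V + fR·V_g = 0
With fR = 1.13×10⁻⁴ × 597×10³ m = 67.6 m/s:
V = [fR − √((fR)² − 4 fR V_g)]/2 = [67.6 − √(67.6² − 4×67.6×6.34)]/2 = 7.08 m/s
Supergeostrophic (V > V_g = 6.34 m/s), as expected around a high.
Converting: 7.08 m/s × 3.6 = 25 km/h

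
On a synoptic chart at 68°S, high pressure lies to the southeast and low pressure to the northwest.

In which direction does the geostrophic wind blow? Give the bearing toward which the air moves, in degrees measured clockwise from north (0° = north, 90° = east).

The pressure-gradient force points toward the northwest (bearing 315°).
Geostrophic balance: in the Southern Hemisphere the Coriolis force deflects motion to the left, so the geostrophic wind blows 90° to the left of the pressure-gradient force (low pressure on the right).
Rotating 315° by 90° counterclockwise gives 225° — the wind blows toward the southwest.

225°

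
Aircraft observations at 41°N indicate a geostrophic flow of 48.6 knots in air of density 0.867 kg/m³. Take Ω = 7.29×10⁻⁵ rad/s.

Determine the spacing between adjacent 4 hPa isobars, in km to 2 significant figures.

Coriolis parameter at 41°N:
f = 2Ω sin φ = 2 × 7.29×10⁻⁵ × sin 41° = 9.57×10⁻⁵ s⁻¹
Wind speed in SI: 48.6 knots = 25.0 m/s
Geostrophic balance rearranged: |∂P/∂n| = f ρ V_g
|∂P/∂n| = 9.57×10⁻⁵ × 0.867 × 25.0 = 2.07×10⁻³ Pa/m
Isobar spacing: Δn = ΔP/|∂P/∂n| = 400 Pa / 2.07×10⁻³ Pa/m = 192915 m ≈ 190 km

190 km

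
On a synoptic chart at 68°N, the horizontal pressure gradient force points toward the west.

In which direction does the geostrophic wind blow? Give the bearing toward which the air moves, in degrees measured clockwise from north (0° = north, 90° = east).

The pressure-gradient force points toward the west (bearing 270°).
Geostrophic balance: in the Northern Hemisphere the Coriolis force deflects motion to the right, so the geostrophic wind blows 90° to the right of the pressure-gradient force (low pressure on the left).
Rotating 270° by 90° clockwise gives 000° — the wind blows toward the north.

000°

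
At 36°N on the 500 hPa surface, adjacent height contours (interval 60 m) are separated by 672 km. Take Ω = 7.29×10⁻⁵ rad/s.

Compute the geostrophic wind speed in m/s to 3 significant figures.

10.2 m/s

Coriolis parameter at 36°N:
f = 2Ω sin φ = 2 × 7.29×10⁻⁵ × sin 36° = 8.57×10⁻⁵ s⁻¹
Height gradient: |∂Z/∂n| = 60 m / 672000 m = 8.93×10⁻⁵
On a pressure surface, geostrophic balance gives V_g = (g/f)|∂Z/∂n|:
V_g = 9.81 × 8.93×10⁻⁵ / 8.57×10⁻⁵ = 10.2 m/s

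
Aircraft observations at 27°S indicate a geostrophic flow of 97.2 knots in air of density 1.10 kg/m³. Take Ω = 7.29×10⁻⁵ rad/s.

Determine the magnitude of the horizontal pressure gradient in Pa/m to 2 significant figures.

Coriolis parameter at 27°S:
f = 2Ω sin φ = 2 × 7.29×10⁻⁵ × sin 27° = 6.62×10⁻⁵ s⁻¹
Wind speed in SI: 97.2 knots = 50.0 m/s
Geostrophic balance rearranged: |∂P/∂n| = f ρ V_g
|∂P/∂n| = 6.62×10⁻⁵ × 1.10 × 50.0 = 3.64×10⁻³ Pa/m

3.6×10⁻³ Pa/m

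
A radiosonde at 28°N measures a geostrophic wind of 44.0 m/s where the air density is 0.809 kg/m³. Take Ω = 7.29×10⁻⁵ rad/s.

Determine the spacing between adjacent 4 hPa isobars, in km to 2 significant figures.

Coriolis parameter at 28°N:
f = 2Ω sin φ = 2 × 7.29×10⁻⁵ × sin 28° = 6.84×10⁻⁵ s⁻¹
Geostrophic balance rearranged: |∂P/∂n| = f ρ V_g
|∂P/∂n| = 6.84×10⁻⁵ × 0.809 × 44.0 = 2.44×10⁻³ Pa/m
Isobar spacing: Δn = ΔP/|∂P/∂n| = 400 Pa / 2.44×10⁻³ Pa/m = 164169 m ≈ 160 km

160 km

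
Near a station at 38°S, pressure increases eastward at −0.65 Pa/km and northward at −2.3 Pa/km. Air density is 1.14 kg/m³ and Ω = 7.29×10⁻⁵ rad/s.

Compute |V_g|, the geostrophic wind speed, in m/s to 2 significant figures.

Coriolis parameter at 38°S:
f = 2Ω sin φ = 2 × 7.29×10⁻⁵ × sin 38° = 8.98×10⁻⁵ s⁻¹
In the Southern Hemisphere f is negative: f = −8.98×10⁻⁵ s⁻¹.
Component geostrophic relations (x east, y north):
u_g = −(1/(fρ)) ∂P/∂y,  v_g = (1/(fρ)) ∂P/∂x
u_g = −(−2.3×10⁻³)/(−8.98×10⁻⁵ × 1.14) = −22.5 m/s;  v_g = (−0.65×10⁻³)/(−8.98×10⁻⁵ × 1.14) = 6.35 m/s
|V_g| = √(u_g² + v_g²) = 23.4 m/s

23 m/s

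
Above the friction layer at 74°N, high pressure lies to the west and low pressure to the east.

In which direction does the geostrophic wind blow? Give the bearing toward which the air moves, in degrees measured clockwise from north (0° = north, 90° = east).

180°

The pressure-gradient force points toward the east (bearing 090°).
Geostrophic balance: in the Northern Hemisphere the Coriolis force deflects motion to the right, so the geostrophic wind blows 90° to the right of the pressure-gradient force (low pressure on the left).
Rotating 090° by 90° clockwise gives 180° — the wind blows toward the south.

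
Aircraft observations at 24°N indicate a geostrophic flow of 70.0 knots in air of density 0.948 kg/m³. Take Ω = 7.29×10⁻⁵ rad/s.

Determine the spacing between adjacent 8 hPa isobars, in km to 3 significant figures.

Coriolis parameter at 24°N:
f = 2Ω sin φ = 2 × 7.29×10⁻⁵ × sin 24° = 5.93×10⁻⁵ s⁻¹
Wind speed in SI: 70.0 knots = 36.0 m/s
Geostrophic balance rearranged: |∂P/∂n| = f ρ V_g
|∂P/∂n| = 5.93×10⁻⁵ × 0.948 × 36.0 = 2.02×10⁻³ Pa/m
Isobar spacing: Δn = ΔP/|∂P/∂n| = 800 Pa / 2.02×10⁻³ Pa/m = 395162 m ≈ 395 km

395 km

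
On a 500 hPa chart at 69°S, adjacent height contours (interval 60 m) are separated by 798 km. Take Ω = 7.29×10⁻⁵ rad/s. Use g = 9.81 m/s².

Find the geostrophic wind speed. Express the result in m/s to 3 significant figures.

Coriolis parameter at 69°S:
f = 2Ω sin φ = 2 × 7.29×10⁻⁵ × sin 69° = 1.36×10⁻⁴ s⁻¹
Height gradient: |∂Z/∂n| = 60 m / 798000 m = 7.52×10⁻⁵
On a pressure surface, geostrophic balance gives V_g = (g/f)|∂Z/∂n|:
V_g = 9.81 × 7.52×10⁻⁵ / 1.36×10⁻⁴ = 5.42 m/s

5.42 m/s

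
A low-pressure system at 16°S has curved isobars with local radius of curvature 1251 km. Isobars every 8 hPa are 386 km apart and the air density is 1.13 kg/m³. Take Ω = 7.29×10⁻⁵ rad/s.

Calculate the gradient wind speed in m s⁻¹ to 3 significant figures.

29.0 m s⁻¹

Coriolis parameter at 16°S:
f = 2Ω sin φ = 2 × 7.29×10⁻⁵ × sin 16° = 4.02×10⁻⁵ s⁻¹
Pressure gradient: |∂P/∂n| = 800 Pa / 386000 m = 2.07×10⁻³ Pa/m
Geostrophic speed: V_g = |∂P/∂n|/(fρ) = 2.07×10⁻³/(4.02×10⁻⁵ × 1.13) = 45.6 m/s
Around a low, centrifugal force acts outward with Coriolis, so pressure-gradient force balances both:
(1/ρ)|∂P/∂n| = fV + V²/R  →  V² + fR·V − fR·V_g = 0
With fR = 4.02×10⁻⁵ × 1251×10³ m = 50.3 m/s:
V = [−fR + √((fR)² + 4 fR V_g)]/2 = [−50.3 + √(50.3² + 4×50.3×45.6)]/2 = 29 m/s
Subgeostrophic (V < V_g = 45.6 m/s), as expected around a low.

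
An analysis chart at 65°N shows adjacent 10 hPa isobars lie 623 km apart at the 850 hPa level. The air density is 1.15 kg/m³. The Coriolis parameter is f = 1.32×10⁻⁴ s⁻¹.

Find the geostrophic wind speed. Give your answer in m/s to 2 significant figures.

11 m/s

Pressure gradient: |∂P/∂n| = 1000 Pa / 623000 m = 1.61×10⁻³ Pa/m
Geostrophic balance (pressure-gradient force = Coriolis force):
V_g = (1/(fρ)) |∂P/∂n| = 1.61×10⁻³ / (1.32×10⁻⁴ × 1.15) = 10.6 m/s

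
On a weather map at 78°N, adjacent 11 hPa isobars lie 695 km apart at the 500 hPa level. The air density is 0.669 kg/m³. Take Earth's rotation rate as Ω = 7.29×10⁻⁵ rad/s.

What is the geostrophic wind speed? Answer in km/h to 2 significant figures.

Coriolis parameter at 78°N:
f = 2Ω sin φ = 2 × 7.29×10⁻⁵ × sin 78° = 1.43×10⁻⁴ s⁻¹
Pressure gradient: |∂P/∂n| = 1100 Pa / 695000 m = 1.58×10⁻³ Pa/m
Geostrophic balance (pressure-gradient force = Coriolis force):
V_g = (1/(fρ)) |∂P/∂n| = 1.58×10⁻³ / (1.43×10⁻⁴ × 0.669) = 16.6 m/s
Converting: 16.6 m/s × 3.6 = 60 km/h

60 km/h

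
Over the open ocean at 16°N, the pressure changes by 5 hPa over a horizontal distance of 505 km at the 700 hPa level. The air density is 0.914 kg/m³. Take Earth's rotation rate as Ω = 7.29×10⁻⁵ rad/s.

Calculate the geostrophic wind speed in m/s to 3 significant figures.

Coriolis parameter at 16°N:
f = 2Ω sin φ = 2 × 7.29×10⁻⁵ × sin 16° = 4.02×10⁻⁵ s⁻¹
Pressure gradient: |∂P/∂n| = 500 Pa / 505000 m = 9.90×10⁻⁴ Pa/m
Geostrophic balance (pressure-gradient force = Coriolis force):
V_g = (1/(fρ)) |∂P/∂n| = 9.90×10⁻⁴ / (4.02×10⁻⁵ × 0.914) = 27.0 m/s

27.0 m/s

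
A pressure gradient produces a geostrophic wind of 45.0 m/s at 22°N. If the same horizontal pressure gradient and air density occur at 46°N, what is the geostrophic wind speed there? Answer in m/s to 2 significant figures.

23 m/s

With the same pressure gradient and density, V_g ∝ 1/f ∝ 1/sin φ.
V₂ = V₁ · sin φ₁ / sin φ₂ = 45.0 × sin 22° / sin 46°
V₂ = 45.0 × 0.3746/0.7193 = 23 m/s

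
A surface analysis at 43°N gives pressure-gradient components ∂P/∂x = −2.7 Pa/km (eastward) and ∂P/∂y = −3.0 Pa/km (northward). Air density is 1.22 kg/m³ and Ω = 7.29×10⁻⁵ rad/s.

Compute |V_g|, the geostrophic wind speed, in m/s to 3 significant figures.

33.3 m/s

Coriolis parameter at 43°N:
f = 2Ω sin φ = 2 × 7.29×10⁻⁵ × sin 43° = 9.94×10⁻⁵ s⁻¹
Component geostrophic relations (x east, y north):
u_g = −(1/(fρ)) ∂P/∂y,  v_g = (1/(fρ)) ∂P/∂x
u_g = −(−3.0×10⁻³)/(9.94×10⁻⁵ × 1.22) = 24.7 m/s;  v_g = (−2.7×10⁻³)/(9.94×10⁻⁵ × 1.22) = −22.3 m/s
|V_g| = √(u_g² + v_g²) = 33.3 m/s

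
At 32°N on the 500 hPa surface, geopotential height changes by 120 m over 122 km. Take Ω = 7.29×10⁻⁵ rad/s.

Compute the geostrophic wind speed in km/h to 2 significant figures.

Coriolis parameter at 32°N:
f = 2Ω sin φ = 2 × 7.29×10⁻⁵ × sin 32° = 7.73×10⁻⁵ s⁻¹
Height gradient: |∂Z/∂n| = 120 m / 122000 m = 9.84×10⁻⁴
On a pressure surface, geostrophic balance gives V_g = (g/f)|∂Z/∂n|:
V_g = 9.81 × 9.84×10⁻⁴ / 7.73×10⁻⁵ = 125 m/s
Converting: 125 m/s × 3.6 = 450 km/h

450 km/h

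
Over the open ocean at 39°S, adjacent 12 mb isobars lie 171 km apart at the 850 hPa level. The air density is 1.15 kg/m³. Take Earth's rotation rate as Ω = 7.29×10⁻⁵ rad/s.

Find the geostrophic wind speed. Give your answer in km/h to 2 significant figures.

240 km/h

Coriolis parameter at 39°S:
f = 2Ω sin φ = 2 × 7.29×10⁻⁵ × sin 39° = 9.18×10⁻⁵ s⁻¹
Pressure gradient: |∂P/∂n| = 1200 Pa / 171000 m = 7.02×10⁻³ Pa/m
Geostrophic balance (pressure-gradient force = Coriolis force):
V_g = (1/(fρ)) |∂P/∂n| = 7.02×10⁻³ / (9.18×10⁻⁵ × 1.15) = 66.5 m/s
Converting: 66.5 m/s × 3.6 = 240 km/h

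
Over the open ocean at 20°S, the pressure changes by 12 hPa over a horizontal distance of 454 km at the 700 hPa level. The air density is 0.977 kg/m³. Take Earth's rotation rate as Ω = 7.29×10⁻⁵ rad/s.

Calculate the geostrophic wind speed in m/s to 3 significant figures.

54.3 m/s

Coriolis parameter at 20°S:
f = 2Ω sin φ = 2 × 7.29×10⁻⁵ × sin 20° = 4.99×10⁻⁵ s⁻¹
Pressure gradient: |∂P/∂n| = 1200 Pa / 454000 m = 2.64×10⁻³ Pa/m
Geostrophic balance (pressure-gradient force = Coriolis force):
V_g = (1/(fρ)) |∂P/∂n| = 2.64×10⁻³ / (4.99×10⁻⁵ × 0.977) = 54.3 m/s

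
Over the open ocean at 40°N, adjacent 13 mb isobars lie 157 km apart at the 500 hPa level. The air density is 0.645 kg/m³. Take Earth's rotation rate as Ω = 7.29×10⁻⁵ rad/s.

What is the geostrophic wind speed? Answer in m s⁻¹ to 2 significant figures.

Coriolis parameter at 40°N:
f = 2Ω sin φ = 2 × 7.29×10⁻⁵ × sin 40° = 9.37×10⁻⁵ s⁻¹
Pressure gradient: |∂P/∂n| = 1300 Pa / 157000 m = 8.28×10⁻³ Pa/m
Geostrophic balance (pressure-gradient force = Coriolis force):
V_g = (1/(fρ)) |∂P/∂n| = 8.28×10⁻³ / (9.37×10⁻⁵ × 0.645) = 137 m/s

140 m s⁻¹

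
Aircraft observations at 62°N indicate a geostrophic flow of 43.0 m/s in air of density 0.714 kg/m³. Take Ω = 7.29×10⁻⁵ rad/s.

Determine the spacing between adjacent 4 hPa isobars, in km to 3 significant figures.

101 km

Coriolis parameter at 62°N:
f = 2Ω sin φ = 2 × 7.29×10⁻⁵ × sin 62° = 1.29×10⁻⁴ s⁻¹
Geostrophic balance rearranged: |∂P/∂n| = f ρ V_g
|∂P/∂n| = 1.29×10⁻⁴ × 0.714 × 43.0 = 3.95×10⁻³ Pa/m
Isobar spacing: Δn = ΔP/|∂P/∂n| = 400 Pa / 3.95×10⁻³ Pa/m = 101205 m ≈ 101 km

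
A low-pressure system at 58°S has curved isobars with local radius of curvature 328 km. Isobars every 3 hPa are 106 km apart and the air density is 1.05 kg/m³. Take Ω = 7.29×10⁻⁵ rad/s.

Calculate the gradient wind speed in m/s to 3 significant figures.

15.7 m/s

Coriolis parameter at 58°S:
f = 2Ω sin φ = 2 × 7.29×10⁻⁵ × sin 58° = 1.24×10⁻⁴ s⁻¹
Pressure gradient: |∂P/∂n| = 300 Pa / 106000 m = 2.83×10⁻³ Pa/m
Geostrophic speed: V_g = |∂P/∂n|/(fρ) = 2.83×10⁻³/(1.24×10⁻⁴ × 1.05) = 21.8 m/s
Around a low, centrifugal force acts outward with Coriolis, so pressure-gradient force balances both:
(1/ρ)|∂P/∂n| = fV + V²/R  →  V² + fR·V − fR·V_g = 0
With fR = 1.24×10⁻⁴ × 328×10³ m = 40.6 m/s:
V = [−fR + √((fR)² + 4 fR V_g)]/2 = [−40.6 + √(40.6² + 4×40.6×21.8)]/2 = 15.7 m/s
Subgeostrophic (V < V_g = 21.8 m/s), as expected around a low.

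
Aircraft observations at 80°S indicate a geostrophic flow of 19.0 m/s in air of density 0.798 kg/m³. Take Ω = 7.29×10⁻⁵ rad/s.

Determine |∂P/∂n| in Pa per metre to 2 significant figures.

2.2×10⁻³ Pa/m

Coriolis parameter at 80°S:
f = 2Ω sin φ = 2 × 7.29×10⁻⁵ × sin 80° = 1.44×10⁻⁴ s⁻¹
Geostrophic balance rearranged: |∂P/∂n| = f ρ V_g
|∂P/∂n| = 1.44×10⁻⁴ × 0.798 × 19.0 = 2.18×10⁻³ Pa/m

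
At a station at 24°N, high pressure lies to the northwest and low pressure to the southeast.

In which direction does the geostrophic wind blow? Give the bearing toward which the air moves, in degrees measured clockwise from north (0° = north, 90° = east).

The pressure-gradient force points toward the southeast (bearing 135°).
Geostrophic balance: in the Northern Hemisphere the Coriolis force deflects motion to the right, so the geostrophic wind blows 90° to the right of the pressure-gradient force (low pressure on the left).
Rotating 135° by 90° clockwise gives 225° — the wind blows toward the southwest.

225°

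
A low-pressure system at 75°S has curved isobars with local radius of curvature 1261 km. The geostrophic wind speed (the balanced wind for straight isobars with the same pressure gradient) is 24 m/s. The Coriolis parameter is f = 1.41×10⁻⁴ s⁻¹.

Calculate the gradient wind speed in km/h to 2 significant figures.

77 km/h

Around a low, centrifugal force acts outward with Coriolis, so pressure-gradient force balances both:
(1/ρ)|∂P/∂n| = fV + V²/R  →  V² + fR·V − fR·V_g = 0
With fR = 1.41×10⁻⁴ × 1261×10³ m = 178 m/s:
V = [−fR + √((fR)² + 4 fR V_g)]/2 = [−178 + √(178² + 4×178×24)]/2 = 21.4 m/s
Subgeostrophic (V < V_g = 24 m/s), as expected around a low.
Converting: 21.4 m/s × 3.6 = 77 km/h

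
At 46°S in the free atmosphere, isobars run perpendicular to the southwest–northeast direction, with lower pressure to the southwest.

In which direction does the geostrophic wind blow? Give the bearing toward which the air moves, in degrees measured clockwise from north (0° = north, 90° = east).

135°

The pressure-gradient force points toward the southwest (bearing 225°).
Geostrophic balance: in the Southern Hemisphere the Coriolis force deflects motion to the left, so the geostrophic wind blows 90° to the left of the pressure-gradient force (low pressure on the right).
Rotating 225° by 90° counterclockwise gives 135° — the wind blows toward the southeast.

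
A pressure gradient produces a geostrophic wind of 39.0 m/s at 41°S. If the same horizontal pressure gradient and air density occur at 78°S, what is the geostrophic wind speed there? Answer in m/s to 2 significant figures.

26 m/s

With the same pressure gradient and density, V_g ∝ 1/f ∝ 1/sin φ.
V₂ = V₁ · sin φ₁ / sin φ₂ = 39.0 × sin 41° / sin 78°
V₂ = 39.0 × 0.6561/0.9781 = 26 m/s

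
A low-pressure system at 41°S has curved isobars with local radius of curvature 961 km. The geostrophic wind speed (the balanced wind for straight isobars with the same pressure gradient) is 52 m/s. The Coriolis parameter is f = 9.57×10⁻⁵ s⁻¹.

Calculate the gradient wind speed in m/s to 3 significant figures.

37.1 m/s

Around a low, centrifugal force acts outward with Coriolis, so pressure-gradient force balances both:
(1/ρ)|∂P/∂n| = fV + V²/R  →  V² + fR·V − fR·V_g = 0
With fR = 9.57×10⁻⁵ × 961×10³ m = 92.0 m/s:
V = [−fR + √((fR)² + 4 fR V_g)]/2 = [−92.0 + √(92.0² + 4×92.0×52)]/2 = 37.1 m/s
Subgeostrophic (V < V_g = 52 m/s), as expected around a low.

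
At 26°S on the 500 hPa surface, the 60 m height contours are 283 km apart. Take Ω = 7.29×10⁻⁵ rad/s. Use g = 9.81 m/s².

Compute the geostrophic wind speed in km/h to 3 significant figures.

Coriolis parameter at 26°S:
f = 2Ω sin φ = 2 × 7.29×10⁻⁵ × sin 26° = 6.39×10⁻⁵ s⁻¹
Height gradient: |∂Z/∂n| = 60 m / 283000 m = 2.12×10⁻⁴
On a pressure surface, geostrophic balance gives V_g = (g/f)|∂Z/∂n|:
V_g = 9.81 × 2.12×10⁻⁴ / 6.39×10⁻⁵ = 32.5 m/s
Converting: 32.5 m/s × 3.6 = 117 km/h

117 km/h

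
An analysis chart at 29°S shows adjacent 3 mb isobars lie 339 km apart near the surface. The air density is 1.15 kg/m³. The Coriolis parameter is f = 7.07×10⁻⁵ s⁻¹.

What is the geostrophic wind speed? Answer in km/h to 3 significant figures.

39.2 km/h

Pressure gradient: |∂P/∂n| = 300 Pa / 339000 m = 8.85×10⁻⁴ Pa/m
Geostrophic balance (pressure-gradient force = Coriolis force):
V_g = (1/(fρ)) |∂P/∂n| = 8.85×10⁻⁴ / (7.07×10⁻⁵ × 1.15) = 10.9 m/s
Converting: 10.9 m/s × 3.6 = 39.2 km/h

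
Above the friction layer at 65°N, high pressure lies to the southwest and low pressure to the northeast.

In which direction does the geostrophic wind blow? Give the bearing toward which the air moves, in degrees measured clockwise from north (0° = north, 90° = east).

The pressure-gradient force points toward the northeast (bearing 045°).
Geostrophic balance: in the Northern Hemisphere the Coriolis force deflects motion to the right, so the geostrophic wind blows 90° to the right of the pressure-gradient force (low pressure on the left).
Rotating 045° by 90° clockwise gives 135° — the wind blows toward the southeast.

135°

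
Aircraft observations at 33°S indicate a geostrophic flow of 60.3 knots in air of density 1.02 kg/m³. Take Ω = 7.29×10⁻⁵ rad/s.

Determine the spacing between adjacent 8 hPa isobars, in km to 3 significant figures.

Coriolis parameter at 33°S:
f = 2Ω sin φ = 2 × 7.29×10⁻⁵ × sin 33° = 7.94×10⁻⁵ s⁻¹
Wind speed in SI: 60.3 knots = 31.0 m/s
Geostrophic balance rearranged: |∂P/∂n| = f ρ V_g
|∂P/∂n| = 7.94×10⁻⁵ × 1.02 × 31.0 = 2.51×10⁻³ Pa/m
Isobar spacing: Δn = ΔP/|∂P/∂n| = 800 Pa / 2.51×10⁻³ Pa/m = 318396 m ≈ 318 km

318 km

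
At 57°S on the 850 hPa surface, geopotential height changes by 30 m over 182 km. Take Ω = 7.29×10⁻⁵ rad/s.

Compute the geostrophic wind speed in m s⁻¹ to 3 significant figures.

13.2 m s⁻¹

Coriolis parameter at 57°S:
f = 2Ω sin φ = 2 × 7.29×10⁻⁵ × sin 57° = 1.22×10⁻⁴ s⁻¹
Height gradient: |∂Z/∂n| = 30 m / 182000 m = 1.65×10⁻⁴
On a pressure surface, geostrophic balance gives V_g = (g/f)|∂Z/∂n|:
V_g = 9.81 × 1.65×10⁻⁴ / 1.22×10⁻⁴ = 13.2 m/s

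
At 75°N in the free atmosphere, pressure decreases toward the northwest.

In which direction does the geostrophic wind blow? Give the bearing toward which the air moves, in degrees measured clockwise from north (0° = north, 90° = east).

The pressure-gradient force points toward the northwest (bearing 315°).
Geostrophic balance: in the Northern Hemisphere the Coriolis force deflects motion to the right, so the geostrophic wind blows 90° to the right of the pressure-gradient force (low pressure on the left).
Rotating 315° by 90° clockwise gives 045° — the wind blows toward the northeast.

045°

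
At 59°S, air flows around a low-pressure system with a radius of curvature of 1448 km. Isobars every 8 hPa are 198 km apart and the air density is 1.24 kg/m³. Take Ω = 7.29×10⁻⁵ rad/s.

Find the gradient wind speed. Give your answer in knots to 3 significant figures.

44.9 knots

Coriolis parameter at 59°S:
f = 2Ω sin φ = 2 × 7.29×10⁻⁵ × sin 59° = 1.25×10⁻⁴ s⁻¹
Pressure gradient: |∂P/∂n| = 800 Pa / 198000 m = 4.04×10⁻³ Pa/m
Geostrophic speed: V_g = |∂P/∂n|/(fρ) = 4.04×10⁻³/(1.25×10⁻⁴ × 1.24) = 26.1 m/s
Around a low, centrifugal force acts outward with Coriolis, so pressure-gradient force balances both:
(1/ρ)|∂P/∂n| = fV + V²/R  →  V² + fR·V − fR·V_g = 0
With fR = 1.25×10⁻⁴ × 1448×10³ m = 181 m/s:
V = [−fR + √((fR)² + 4 fR V_g)]/2 = [−181 + √(181² + 4×181×26.1)]/2 = 23.1 m/s
Subgeostrophic (V < V_g = 26.1 m/s), as expected around a low.
Converting: 23.1 m/s × 1.944 = 44.9 knots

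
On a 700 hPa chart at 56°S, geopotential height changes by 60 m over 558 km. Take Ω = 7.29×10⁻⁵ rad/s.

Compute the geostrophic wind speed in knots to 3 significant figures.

Coriolis parameter at 56°S:
f = 2Ω sin φ = 2 × 7.29×10⁻⁵ × sin 56° = 1.21×10⁻⁴ s⁻¹
Height gradient: |∂Z/∂n| = 60 m / 558000 m = 1.08×10⁻⁴
On a pressure surface, geostrophic balance gives V_g = (g/f)|∂Z/∂n|:
V_g = 9.81 × 1.08×10⁻⁴ / 1.21×10⁻⁴ = 8.73 m/s
Converting: 8.73 m/s × 1.944 = 17.0 knots

17.0 knots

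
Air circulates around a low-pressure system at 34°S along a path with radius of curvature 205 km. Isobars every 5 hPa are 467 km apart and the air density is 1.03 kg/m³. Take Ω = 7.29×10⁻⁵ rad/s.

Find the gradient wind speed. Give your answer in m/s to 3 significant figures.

8.46 m/s

Coriolis parameter at 34°S:
f = 2Ω sin φ = 2 × 7.29×10⁻⁵ × sin 34° = 8.15×10⁻⁵ s⁻¹
Pressure gradient: |∂P/∂n| = 500 Pa / 467000 m = 1.07×10⁻³ Pa/m
Geostrophic speed: V_g = |∂P/∂n|/(fρ) = 1.07×10⁻³/(8.15×10⁻⁵ × 1.03) = 12.7 m/s
Around a low, centrifugal force acts outward with Coriolis, so pressure-gradient force balances both:
(1/ρ)|∂P/∂n| = fV + V²/R  →  V² + fR·V − fR·V_g = 0
With fR = 8.15×10⁻⁵ × 205×10³ m = 16.7 m/s:
V = [−fR + √((fR)² + 4 fR V_g)]/2 = [−16.7 + √(16.7² + 4×16.7×12.7)]/2 = 8.46 m/s
Subgeostrophic (V < V_g = 12.7 m/s), as expected around a low.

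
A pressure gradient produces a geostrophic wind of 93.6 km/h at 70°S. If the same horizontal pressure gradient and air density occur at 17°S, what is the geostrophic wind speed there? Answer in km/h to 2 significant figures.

300 km/h

With the same pressure gradient and density, V_g ∝ 1/f ∝ 1/sin φ.
V₂ = V₁ · sin φ₁ / sin φ₂ = 93.6 × sin 70° / sin 17°
V₂ = 93.6 × 0.9397/0.2924 = 300 km/h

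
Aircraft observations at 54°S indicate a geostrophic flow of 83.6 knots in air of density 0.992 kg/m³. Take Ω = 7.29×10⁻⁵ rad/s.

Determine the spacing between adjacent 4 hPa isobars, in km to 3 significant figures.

Coriolis parameter at 54°S:
f = 2Ω sin φ = 2 × 7.29×10⁻⁵ × sin 54° = 1.18×10⁻⁴ s⁻¹
Wind speed in SI: 83.6 knots = 43.0 m/s
Geostrophic balance rearranged: |∂P/∂n| = f ρ V_g
|∂P/∂n| = 1.18×10⁻⁴ × 0.992 × 43.0 = 5.03×10⁻³ Pa/m
Isobar spacing: Δn = ΔP/|∂P/∂n| = 400 Pa / 5.03×10⁻³ Pa/m = 79486 m ≈ 79.5 km

79.5 km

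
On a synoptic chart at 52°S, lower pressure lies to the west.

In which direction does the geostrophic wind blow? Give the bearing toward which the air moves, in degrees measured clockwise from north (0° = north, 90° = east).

180°

The pressure-gradient force points toward the west (bearing 270°).
Geostrophic balance: in the Southern Hemisphere the Coriolis force deflects motion to the left, so the geostrophic wind blows 90° to the left of the pressure-gradient force (low pressure on the right).
Rotating 270° by 90° counterclockwise gives 180° — the wind blows toward the south.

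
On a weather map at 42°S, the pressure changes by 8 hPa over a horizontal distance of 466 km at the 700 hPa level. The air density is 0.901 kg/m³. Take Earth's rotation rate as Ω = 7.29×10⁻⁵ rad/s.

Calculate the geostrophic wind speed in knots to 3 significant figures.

Coriolis parameter at 42°S:
f = 2Ω sin φ = 2 × 7.29×10⁻⁵ × sin 42° = 9.76×10⁻⁵ s⁻¹
Pressure gradient: |∂P/∂n| = 800 Pa / 466000 m = 1.72×10⁻³ Pa/m
Geostrophic balance (pressure-gradient force = Coriolis force):
V_g = (1/(fρ)) |∂P/∂n| = 1.72×10⁻³ / (9.76×10⁻⁵ × 0.901) = 19.5 m/s
Converting: 19.5 m/s × 1.944 = 38.0 knots

38.0 knots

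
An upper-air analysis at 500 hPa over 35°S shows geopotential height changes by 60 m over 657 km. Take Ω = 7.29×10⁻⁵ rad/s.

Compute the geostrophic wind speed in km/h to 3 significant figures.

Coriolis parameter at 35°S:
f = 2Ω sin φ = 2 × 7.29×10⁻⁵ × sin 35° = 8.36×10⁻⁵ s⁻¹
Height gradient: |∂Z/∂n| = 60 m / 657000 m = 9.13×10⁻⁵
On a pressure surface, geostrophic balance gives V_g = (g/f)|∂Z/∂n|:
V_g = 9.81 × 9.13×10⁻⁵ / 8.36×10⁻⁵ = 10.7 m/s
Converting: 10.7 m/s × 3.6 = 38.6 km/h

38.6 km/h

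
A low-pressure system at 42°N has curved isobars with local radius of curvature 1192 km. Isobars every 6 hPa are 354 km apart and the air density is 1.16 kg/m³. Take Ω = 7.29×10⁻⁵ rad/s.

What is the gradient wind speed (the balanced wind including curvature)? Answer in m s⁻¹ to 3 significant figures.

13.4 m s⁻¹

Coriolis parameter at 42°N:
f = 2Ω sin φ = 2 × 7.29×10⁻⁵ × sin 42° = 9.76×10⁻⁵ s⁻¹
Pressure gradient: |∂P/∂n| = 600 Pa / 354000 m = 1.69×10⁻³ Pa/m
Geostrophic speed: V_g = |∂P/∂n|/(fρ) = 1.69×10⁻³/(9.76×10⁻⁵ × 1.16) = 15.0 m/s
Around a low, centrifugal force acts outward with Coriolis, so pressure-gradient force balances both:
(1/ρ)|∂P/∂n| = fV + V²/R  →  V² + fR·V − fR·V_g = 0
With fR = 9.76×10⁻⁵ × 1192×10³ m = 116 m/s:
V = [−fR + √((fR)² + 4 fR V_g)]/2 = [−116 + √(116² + 4×116×15)]/2 = 13.4 m/s
Subgeostrophic (V < V_g = 15 m/s), as expected around a low.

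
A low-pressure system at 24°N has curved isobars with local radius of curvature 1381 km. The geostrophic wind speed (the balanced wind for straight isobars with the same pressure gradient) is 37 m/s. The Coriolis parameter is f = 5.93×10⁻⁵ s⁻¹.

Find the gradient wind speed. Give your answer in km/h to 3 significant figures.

Around a low, centrifugal force acts outward with Coriolis, so pressure-gradient force balances both:
(1/ρ)|∂P/∂n| = fV + V²/R  →  V² + fR·V − fR·V_g = 0
With fR = 5.93×10⁻⁵ × 1381×10³ m = 81.9 m/s:
V = [−fR + √((fR)² + 4 fR V_g)]/2 = [−81.9 + √(81.9² + 4×81.9×37)]/2 = 27.7 m/s
Subgeostrophic (V < V_g = 37 m/s), as expected around a low.
Converting: 27.7 m/s × 3.6 = 99.6 km/h

99.6 km/h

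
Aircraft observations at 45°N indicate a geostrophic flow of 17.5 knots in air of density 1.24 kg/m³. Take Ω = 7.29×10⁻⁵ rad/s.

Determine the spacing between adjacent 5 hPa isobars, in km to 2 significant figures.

Coriolis parameter at 45°N:
f = 2Ω sin φ = 2 × 7.29×10⁻⁵ × sin 45° = 1.03×10⁻⁴ s⁻¹
Wind speed in SI: 17.5 knots = 9.00 m/s
Geostrophic balance rearranged: |∂P/∂n| = f ρ V_g
|∂P/∂n| = 1.03×10⁻⁴ × 1.24 × 9.00 = 1.15×10⁻³ Pa/m
Isobar spacing: Δn = ΔP/|∂P/∂n| = 500 Pa / 1.15×10⁻³ Pa/m = 434440 m ≈ 430 km

430 km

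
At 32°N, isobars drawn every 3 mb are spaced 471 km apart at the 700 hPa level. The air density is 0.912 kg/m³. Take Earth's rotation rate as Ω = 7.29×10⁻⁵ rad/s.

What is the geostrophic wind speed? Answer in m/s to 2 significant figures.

Coriolis parameter at 32°N:
f = 2Ω sin φ = 2 × 7.29×10⁻⁵ × sin 32° = 7.73×10⁻⁵ s⁻¹
Pressure gradient: |∂P/∂n| = 300 Pa / 471000 m = 6.37×10⁻⁴ Pa/m
Geostrophic balance (pressure-gradient force = Coriolis force):
V_g = (1/(fρ)) |∂P/∂n| = 6.37×10⁻⁴ / (7.73×10⁻⁵ × 0.912) = 9.04 m/s

9.0 m/s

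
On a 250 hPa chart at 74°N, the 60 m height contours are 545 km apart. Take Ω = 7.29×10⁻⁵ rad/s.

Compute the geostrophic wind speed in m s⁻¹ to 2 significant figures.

Coriolis parameter at 74°N:
f = 2Ω sin φ = 2 × 7.29×10⁻⁵ × sin 74° = 1.40×10⁻⁴ s⁻¹
Height gradient: |∂Z/∂n| = 60 m / 545000 m = 1.10×10⁻⁴
On a pressure surface, geostrophic balance gives V_g = (g/f)|∂Z/∂n|:
V_g = 9.81 × 1.10×10⁻⁴ / 1.40×10⁻⁴ = 7.71 m/s

7.7 m s⁻¹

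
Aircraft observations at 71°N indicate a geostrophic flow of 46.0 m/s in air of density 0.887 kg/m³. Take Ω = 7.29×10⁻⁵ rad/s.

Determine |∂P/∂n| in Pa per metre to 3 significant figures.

5.62×10⁻³ Pa/m

Coriolis parameter at 71°N:
f = 2Ω sin φ = 2 × 7.29×10⁻⁵ × sin 71° = 1.38×10⁻⁴ s⁻¹
Geostrophic balance rearranged: |∂P/∂n| = f ρ V_g
|∂P/∂n| = 1.38×10⁻⁴ × 0.887 × 46.0 = 5.62×10⁻³ Pa/m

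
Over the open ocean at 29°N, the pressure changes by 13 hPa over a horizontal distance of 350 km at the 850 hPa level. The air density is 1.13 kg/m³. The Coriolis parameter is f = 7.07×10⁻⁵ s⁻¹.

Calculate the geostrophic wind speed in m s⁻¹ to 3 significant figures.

Pressure gradient: |∂P/∂n| = 1300 Pa / 350000 m = 3.71×10⁻³ Pa/m
Geostrophic balance (pressure-gradient force = Coriolis force):
V_g = (1/(fρ)) |∂P/∂n| = 3.71×10⁻³ / (7.07×10⁻⁵ × 1.13) = 46.5 m/s

46.5 m s⁻¹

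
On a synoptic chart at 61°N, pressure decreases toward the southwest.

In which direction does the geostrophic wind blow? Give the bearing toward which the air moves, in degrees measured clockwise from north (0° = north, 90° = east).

The pressure-gradient force points toward the southwest (bearing 225°).
Geostrophic balance: in the Northern Hemisphere the Coriolis force deflects motion to the right, so the geostrophic wind blows 90° to the right of the pressure-gradient force (low pressure on the left).
Rotating 225° by 90° clockwise gives 315° — the wind blows toward the northwest.

315°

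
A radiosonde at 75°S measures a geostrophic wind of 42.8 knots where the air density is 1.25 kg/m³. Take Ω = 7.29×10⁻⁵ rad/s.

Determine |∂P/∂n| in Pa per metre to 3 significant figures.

Coriolis parameter at 75°S:
f = 2Ω sin φ = 2 × 7.29×10⁻⁵ × sin 75° = 1.41×10⁻⁴ s⁻¹
Wind speed in SI: 42.8 knots = 22.0 m/s
Geostrophic balance rearranged: |∂P/∂n| = f ρ V_g
|∂P/∂n| = 1.41×10⁻⁴ × 1.25 × 22.0 = 3.88×10⁻³ Pa/m

3.88×10⁻³ Pa/m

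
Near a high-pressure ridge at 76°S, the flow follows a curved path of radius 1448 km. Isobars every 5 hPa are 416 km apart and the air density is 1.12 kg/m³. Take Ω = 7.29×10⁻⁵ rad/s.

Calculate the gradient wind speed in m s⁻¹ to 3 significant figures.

7.89 m s⁻¹

Coriolis parameter at 76°S:
f = 2Ω sin φ = 2 × 7.29×10⁻⁵ × sin 76° = 1.41×10⁻⁴ s⁻¹
Pressure gradient: |∂P/∂n| = 500 Pa / 416000 m = 1.20×10⁻³ Pa/m
Geostrophic speed: V_g = |∂P/∂n|/(fρ) = 1.20×10⁻³/(1.41×10⁻⁴ × 1.12) = 7.59 m/s
Around a high, pressure-gradient force acts outward with centrifugal, so Coriolis balances both:
fV = (1/ρ)|∂P/∂n| + V²/R  →  V² − fR·V + fR·V_g = 0
With fR = 1.41×10⁻⁴ × 1448×10³ m = 205 m/s:
V = [fR − √((fR)² − 4 fR V_g)]/2 = [205 − √(205² − 4×205×7.59)]/2 = 7.89 m/s
Supergeostrophic (V > V_g = 7.59 m/s), as expected around a high.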